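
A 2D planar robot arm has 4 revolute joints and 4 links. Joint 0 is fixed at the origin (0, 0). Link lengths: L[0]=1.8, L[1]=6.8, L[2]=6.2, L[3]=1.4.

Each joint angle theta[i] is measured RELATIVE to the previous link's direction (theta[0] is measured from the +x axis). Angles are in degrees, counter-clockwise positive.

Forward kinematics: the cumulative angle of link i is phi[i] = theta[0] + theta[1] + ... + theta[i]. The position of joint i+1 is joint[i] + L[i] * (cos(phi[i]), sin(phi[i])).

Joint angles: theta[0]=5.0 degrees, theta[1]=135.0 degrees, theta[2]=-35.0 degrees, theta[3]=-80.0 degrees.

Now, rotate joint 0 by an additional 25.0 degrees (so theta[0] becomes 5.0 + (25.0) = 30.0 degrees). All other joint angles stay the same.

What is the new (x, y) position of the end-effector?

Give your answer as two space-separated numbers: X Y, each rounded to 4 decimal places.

Answer: -8.0948 8.4819

Derivation:
joint[0] = (0.0000, 0.0000)  (base)
link 0: phi[0] = 30 = 30 deg
  cos(30 deg) = 0.8660, sin(30 deg) = 0.5000
  joint[1] = (0.0000, 0.0000) + 1.8 * (0.8660, 0.5000) = (0.0000 + 1.5588, 0.0000 + 0.9000) = (1.5588, 0.9000)
link 1: phi[1] = 30 + 135 = 165 deg
  cos(165 deg) = -0.9659, sin(165 deg) = 0.2588
  joint[2] = (1.5588, 0.9000) + 6.8 * (-0.9659, 0.2588) = (1.5588 + -6.5683, 0.9000 + 1.7600) = (-5.0094, 2.6600)
link 2: phi[2] = 30 + 135 + -35 = 130 deg
  cos(130 deg) = -0.6428, sin(130 deg) = 0.7660
  joint[3] = (-5.0094, 2.6600) + 6.2 * (-0.6428, 0.7660) = (-5.0094 + -3.9853, 2.6600 + 4.7495) = (-8.9947, 7.4094)
link 3: phi[3] = 30 + 135 + -35 + -80 = 50 deg
  cos(50 deg) = 0.6428, sin(50 deg) = 0.7660
  joint[4] = (-8.9947, 7.4094) + 1.4 * (0.6428, 0.7660) = (-8.9947 + 0.8999, 7.4094 + 1.0725) = (-8.0948, 8.4819)
End effector: (-8.0948, 8.4819)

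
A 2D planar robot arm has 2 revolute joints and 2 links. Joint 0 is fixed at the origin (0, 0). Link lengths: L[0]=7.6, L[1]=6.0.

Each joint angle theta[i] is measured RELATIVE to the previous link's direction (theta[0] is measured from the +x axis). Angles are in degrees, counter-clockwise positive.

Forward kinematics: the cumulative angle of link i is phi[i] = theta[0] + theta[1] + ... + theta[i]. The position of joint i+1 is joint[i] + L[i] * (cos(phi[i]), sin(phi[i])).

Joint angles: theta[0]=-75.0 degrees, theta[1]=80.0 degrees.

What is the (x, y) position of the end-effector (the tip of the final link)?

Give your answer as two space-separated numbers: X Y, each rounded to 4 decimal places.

joint[0] = (0.0000, 0.0000)  (base)
link 0: phi[0] = -75 = -75 deg
  cos(-75 deg) = 0.2588, sin(-75 deg) = -0.9659
  joint[1] = (0.0000, 0.0000) + 7.6 * (0.2588, -0.9659) = (0.0000 + 1.9670, 0.0000 + -7.3410) = (1.9670, -7.3410)
link 1: phi[1] = -75 + 80 = 5 deg
  cos(5 deg) = 0.9962, sin(5 deg) = 0.0872
  joint[2] = (1.9670, -7.3410) + 6 * (0.9962, 0.0872) = (1.9670 + 5.9772, -7.3410 + 0.5229) = (7.9442, -6.8181)
End effector: (7.9442, -6.8181)

Answer: 7.9442 -6.8181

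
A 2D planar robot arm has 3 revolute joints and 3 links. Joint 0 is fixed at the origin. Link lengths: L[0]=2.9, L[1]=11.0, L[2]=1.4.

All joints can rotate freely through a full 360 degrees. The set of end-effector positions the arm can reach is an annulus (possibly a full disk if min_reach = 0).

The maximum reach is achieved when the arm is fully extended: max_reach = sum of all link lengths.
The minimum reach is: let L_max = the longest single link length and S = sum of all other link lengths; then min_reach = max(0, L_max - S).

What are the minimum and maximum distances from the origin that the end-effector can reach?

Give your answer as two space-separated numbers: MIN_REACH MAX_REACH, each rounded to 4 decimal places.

Answer: 6.7000 15.3000

Derivation:
Link lengths: [2.9, 11.0, 1.4]
max_reach = 2.9 + 11 + 1.4 = 15.3
L_max = max([2.9, 11.0, 1.4]) = 11
S (sum of others) = 15.3 - 11 = 4.3
min_reach = max(0, 11 - 4.3) = max(0, 6.7) = 6.7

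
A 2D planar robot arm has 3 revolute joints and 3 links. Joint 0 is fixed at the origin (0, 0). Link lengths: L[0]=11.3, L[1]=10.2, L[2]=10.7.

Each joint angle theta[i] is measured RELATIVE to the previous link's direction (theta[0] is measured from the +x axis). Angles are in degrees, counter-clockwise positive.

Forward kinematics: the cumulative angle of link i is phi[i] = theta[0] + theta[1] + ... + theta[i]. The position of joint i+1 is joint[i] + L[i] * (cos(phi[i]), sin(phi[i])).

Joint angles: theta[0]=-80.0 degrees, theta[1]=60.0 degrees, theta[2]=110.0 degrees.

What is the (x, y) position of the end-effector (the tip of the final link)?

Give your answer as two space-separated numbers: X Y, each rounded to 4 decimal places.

Answer: 11.5471 -3.9169

Derivation:
joint[0] = (0.0000, 0.0000)  (base)
link 0: phi[0] = -80 = -80 deg
  cos(-80 deg) = 0.1736, sin(-80 deg) = -0.9848
  joint[1] = (0.0000, 0.0000) + 11.3 * (0.1736, -0.9848) = (0.0000 + 1.9622, 0.0000 + -11.1283) = (1.9622, -11.1283)
link 1: phi[1] = -80 + 60 = -20 deg
  cos(-20 deg) = 0.9397, sin(-20 deg) = -0.3420
  joint[2] = (1.9622, -11.1283) + 10.2 * (0.9397, -0.3420) = (1.9622 + 9.5849, -11.1283 + -3.4886) = (11.5471, -14.6169)
link 2: phi[2] = -80 + 60 + 110 = 90 deg
  cos(90 deg) = 0.0000, sin(90 deg) = 1.0000
  joint[3] = (11.5471, -14.6169) + 10.7 * (0.0000, 1.0000) = (11.5471 + 0.0000, -14.6169 + 10.7000) = (11.5471, -3.9169)
End effector: (11.5471, -3.9169)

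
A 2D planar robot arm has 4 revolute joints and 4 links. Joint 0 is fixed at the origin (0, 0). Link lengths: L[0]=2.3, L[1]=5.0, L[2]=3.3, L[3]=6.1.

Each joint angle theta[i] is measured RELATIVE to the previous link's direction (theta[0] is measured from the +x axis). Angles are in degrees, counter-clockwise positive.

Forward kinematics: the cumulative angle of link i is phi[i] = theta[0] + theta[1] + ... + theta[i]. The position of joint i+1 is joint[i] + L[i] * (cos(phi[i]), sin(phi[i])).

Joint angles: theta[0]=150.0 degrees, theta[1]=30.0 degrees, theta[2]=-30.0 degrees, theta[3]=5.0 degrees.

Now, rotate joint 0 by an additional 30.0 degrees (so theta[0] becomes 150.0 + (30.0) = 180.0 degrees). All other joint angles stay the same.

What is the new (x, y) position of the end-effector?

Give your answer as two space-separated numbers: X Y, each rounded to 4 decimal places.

Answer: -16.0069 -3.0317

Derivation:
joint[0] = (0.0000, 0.0000)  (base)
link 0: phi[0] = 180 = 180 deg
  cos(180 deg) = -1.0000, sin(180 deg) = 0.0000
  joint[1] = (0.0000, 0.0000) + 2.3 * (-1.0000, 0.0000) = (0.0000 + -2.3000, 0.0000 + 0.0000) = (-2.3000, 0.0000)
link 1: phi[1] = 180 + 30 = 210 deg
  cos(210 deg) = -0.8660, sin(210 deg) = -0.5000
  joint[2] = (-2.3000, 0.0000) + 5 * (-0.8660, -0.5000) = (-2.3000 + -4.3301, 0.0000 + -2.5000) = (-6.6301, -2.5000)
link 2: phi[2] = 180 + 30 + -30 = 180 deg
  cos(180 deg) = -1.0000, sin(180 deg) = 0.0000
  joint[3] = (-6.6301, -2.5000) + 3.3 * (-1.0000, 0.0000) = (-6.6301 + -3.3000, -2.5000 + 0.0000) = (-9.9301, -2.5000)
link 3: phi[3] = 180 + 30 + -30 + 5 = 185 deg
  cos(185 deg) = -0.9962, sin(185 deg) = -0.0872
  joint[4] = (-9.9301, -2.5000) + 6.1 * (-0.9962, -0.0872) = (-9.9301 + -6.0768, -2.5000 + -0.5317) = (-16.0069, -3.0317)
End effector: (-16.0069, -3.0317)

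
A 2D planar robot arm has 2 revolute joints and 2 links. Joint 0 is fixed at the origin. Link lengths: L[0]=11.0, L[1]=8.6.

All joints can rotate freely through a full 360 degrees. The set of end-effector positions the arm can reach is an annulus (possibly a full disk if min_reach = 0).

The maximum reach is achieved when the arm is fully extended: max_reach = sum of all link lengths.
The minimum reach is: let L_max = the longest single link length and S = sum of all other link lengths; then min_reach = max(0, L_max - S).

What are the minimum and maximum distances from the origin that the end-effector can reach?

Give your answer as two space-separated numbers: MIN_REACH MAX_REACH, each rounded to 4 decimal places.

Link lengths: [11.0, 8.6]
max_reach = 11 + 8.6 = 19.6
L_max = max([11.0, 8.6]) = 11
S (sum of others) = 19.6 - 11 = 8.6
min_reach = max(0, 11 - 8.6) = max(0, 2.4) = 2.4

Answer: 2.4000 19.6000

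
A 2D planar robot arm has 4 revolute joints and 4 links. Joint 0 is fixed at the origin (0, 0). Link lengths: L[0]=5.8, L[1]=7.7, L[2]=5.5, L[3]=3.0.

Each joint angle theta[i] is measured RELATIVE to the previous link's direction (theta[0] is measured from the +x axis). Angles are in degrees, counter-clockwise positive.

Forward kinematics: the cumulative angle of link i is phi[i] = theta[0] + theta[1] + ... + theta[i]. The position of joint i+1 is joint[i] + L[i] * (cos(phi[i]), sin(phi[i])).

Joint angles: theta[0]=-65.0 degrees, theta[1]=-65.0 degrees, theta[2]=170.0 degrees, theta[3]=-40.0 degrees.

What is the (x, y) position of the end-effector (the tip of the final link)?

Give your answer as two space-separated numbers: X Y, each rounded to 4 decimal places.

Answer: 4.7150 -7.6198

Derivation:
joint[0] = (0.0000, 0.0000)  (base)
link 0: phi[0] = -65 = -65 deg
  cos(-65 deg) = 0.4226, sin(-65 deg) = -0.9063
  joint[1] = (0.0000, 0.0000) + 5.8 * (0.4226, -0.9063) = (0.0000 + 2.4512, 0.0000 + -5.2566) = (2.4512, -5.2566)
link 1: phi[1] = -65 + -65 = -130 deg
  cos(-130 deg) = -0.6428, sin(-130 deg) = -0.7660
  joint[2] = (2.4512, -5.2566) + 7.7 * (-0.6428, -0.7660) = (2.4512 + -4.9495, -5.2566 + -5.8985) = (-2.4983, -11.1551)
link 2: phi[2] = -65 + -65 + 170 = 40 deg
  cos(40 deg) = 0.7660, sin(40 deg) = 0.6428
  joint[3] = (-2.4983, -11.1551) + 5.5 * (0.7660, 0.6428) = (-2.4983 + 4.2132, -11.1551 + 3.5353) = (1.7150, -7.6198)
link 3: phi[3] = -65 + -65 + 170 + -40 = 0 deg
  cos(0 deg) = 1.0000, sin(0 deg) = 0.0000
  joint[4] = (1.7150, -7.6198) + 3 * (1.0000, 0.0000) = (1.7150 + 3.0000, -7.6198 + 0.0000) = (4.7150, -7.6198)
End effector: (4.7150, -7.6198)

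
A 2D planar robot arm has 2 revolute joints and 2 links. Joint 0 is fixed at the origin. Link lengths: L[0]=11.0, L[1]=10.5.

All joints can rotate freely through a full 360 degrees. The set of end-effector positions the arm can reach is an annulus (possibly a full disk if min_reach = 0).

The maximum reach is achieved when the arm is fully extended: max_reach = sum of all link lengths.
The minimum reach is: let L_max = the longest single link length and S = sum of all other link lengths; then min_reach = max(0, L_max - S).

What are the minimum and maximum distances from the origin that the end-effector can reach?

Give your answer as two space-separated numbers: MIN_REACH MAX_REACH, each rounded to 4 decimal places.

Answer: 0.5000 21.5000

Derivation:
Link lengths: [11.0, 10.5]
max_reach = 11 + 10.5 = 21.5
L_max = max([11.0, 10.5]) = 11
S (sum of others) = 21.5 - 11 = 10.5
min_reach = max(0, 11 - 10.5) = max(0, 0.5) = 0.5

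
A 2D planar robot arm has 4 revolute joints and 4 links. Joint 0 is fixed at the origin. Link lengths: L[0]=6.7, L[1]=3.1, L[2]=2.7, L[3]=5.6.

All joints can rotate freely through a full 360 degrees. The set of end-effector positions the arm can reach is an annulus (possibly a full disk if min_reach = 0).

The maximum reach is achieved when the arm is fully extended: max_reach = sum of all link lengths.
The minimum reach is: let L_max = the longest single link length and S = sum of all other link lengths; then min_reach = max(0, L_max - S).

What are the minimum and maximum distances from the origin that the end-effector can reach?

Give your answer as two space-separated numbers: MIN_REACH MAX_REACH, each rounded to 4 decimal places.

Answer: 0.0000 18.1000

Derivation:
Link lengths: [6.7, 3.1, 2.7, 5.6]
max_reach = 6.7 + 3.1 + 2.7 + 5.6 = 18.1
L_max = max([6.7, 3.1, 2.7, 5.6]) = 6.7
S (sum of others) = 18.1 - 6.7 = 11.4
min_reach = max(0, 6.7 - 11.4) = max(0, -4.7) = 0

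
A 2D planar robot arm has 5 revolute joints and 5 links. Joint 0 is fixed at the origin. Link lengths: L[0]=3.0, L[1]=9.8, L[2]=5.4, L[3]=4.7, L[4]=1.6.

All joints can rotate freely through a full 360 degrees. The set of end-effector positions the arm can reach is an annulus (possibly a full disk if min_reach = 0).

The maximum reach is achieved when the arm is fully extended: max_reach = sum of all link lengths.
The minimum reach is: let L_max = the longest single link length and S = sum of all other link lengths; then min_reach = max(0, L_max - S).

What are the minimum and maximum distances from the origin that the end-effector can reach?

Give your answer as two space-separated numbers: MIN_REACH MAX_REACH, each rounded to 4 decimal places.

Link lengths: [3.0, 9.8, 5.4, 4.7, 1.6]
max_reach = 3 + 9.8 + 5.4 + 4.7 + 1.6 = 24.5
L_max = max([3.0, 9.8, 5.4, 4.7, 1.6]) = 9.8
S (sum of others) = 24.5 - 9.8 = 14.7
min_reach = max(0, 9.8 - 14.7) = max(0, -4.9) = 0

Answer: 0.0000 24.5000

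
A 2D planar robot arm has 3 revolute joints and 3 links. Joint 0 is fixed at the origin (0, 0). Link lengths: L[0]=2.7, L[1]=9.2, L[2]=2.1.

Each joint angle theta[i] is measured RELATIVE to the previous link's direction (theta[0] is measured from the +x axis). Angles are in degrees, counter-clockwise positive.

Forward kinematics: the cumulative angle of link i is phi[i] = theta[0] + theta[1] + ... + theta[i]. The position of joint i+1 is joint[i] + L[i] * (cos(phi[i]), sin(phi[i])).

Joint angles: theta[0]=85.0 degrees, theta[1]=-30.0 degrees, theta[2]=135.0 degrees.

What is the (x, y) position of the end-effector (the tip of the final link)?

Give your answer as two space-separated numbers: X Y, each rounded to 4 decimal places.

joint[0] = (0.0000, 0.0000)  (base)
link 0: phi[0] = 85 = 85 deg
  cos(85 deg) = 0.0872, sin(85 deg) = 0.9962
  joint[1] = (0.0000, 0.0000) + 2.7 * (0.0872, 0.9962) = (0.0000 + 0.2353, 0.0000 + 2.6897) = (0.2353, 2.6897)
link 1: phi[1] = 85 + -30 = 55 deg
  cos(55 deg) = 0.5736, sin(55 deg) = 0.8192
  joint[2] = (0.2353, 2.6897) + 9.2 * (0.5736, 0.8192) = (0.2353 + 5.2769, 2.6897 + 7.5362) = (5.5122, 10.2259)
link 2: phi[2] = 85 + -30 + 135 = 190 deg
  cos(190 deg) = -0.9848, sin(190 deg) = -0.1736
  joint[3] = (5.5122, 10.2259) + 2.1 * (-0.9848, -0.1736) = (5.5122 + -2.0681, 10.2259 + -0.3647) = (3.4441, 9.8613)
End effector: (3.4441, 9.8613)

Answer: 3.4441 9.8613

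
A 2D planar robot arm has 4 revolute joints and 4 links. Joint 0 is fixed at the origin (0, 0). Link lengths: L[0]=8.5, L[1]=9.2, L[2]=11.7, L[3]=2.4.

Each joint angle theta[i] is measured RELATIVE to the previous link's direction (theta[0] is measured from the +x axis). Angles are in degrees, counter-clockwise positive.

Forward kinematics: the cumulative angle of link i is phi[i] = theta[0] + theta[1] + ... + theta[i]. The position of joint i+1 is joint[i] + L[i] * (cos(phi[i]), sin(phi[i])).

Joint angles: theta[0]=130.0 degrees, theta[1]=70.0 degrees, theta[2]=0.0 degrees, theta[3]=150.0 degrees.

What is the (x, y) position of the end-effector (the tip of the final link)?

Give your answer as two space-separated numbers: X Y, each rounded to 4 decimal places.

Answer: -22.7397 -1.0536

Derivation:
joint[0] = (0.0000, 0.0000)  (base)
link 0: phi[0] = 130 = 130 deg
  cos(130 deg) = -0.6428, sin(130 deg) = 0.7660
  joint[1] = (0.0000, 0.0000) + 8.5 * (-0.6428, 0.7660) = (0.0000 + -5.4637, 0.0000 + 6.5114) = (-5.4637, 6.5114)
link 1: phi[1] = 130 + 70 = 200 deg
  cos(200 deg) = -0.9397, sin(200 deg) = -0.3420
  joint[2] = (-5.4637, 6.5114) + 9.2 * (-0.9397, -0.3420) = (-5.4637 + -8.6452, 6.5114 + -3.1466) = (-14.1089, 3.3648)
link 2: phi[2] = 130 + 70 + 0 = 200 deg
  cos(200 deg) = -0.9397, sin(200 deg) = -0.3420
  joint[3] = (-14.1089, 3.3648) + 11.7 * (-0.9397, -0.3420) = (-14.1089 + -10.9944, 3.3648 + -4.0016) = (-25.1033, -0.6368)
link 3: phi[3] = 130 + 70 + 0 + 150 = 350 deg
  cos(350 deg) = 0.9848, sin(350 deg) = -0.1736
  joint[4] = (-25.1033, -0.6368) + 2.4 * (0.9848, -0.1736) = (-25.1033 + 2.3635, -0.6368 + -0.4168) = (-22.7397, -1.0536)
End effector: (-22.7397, -1.0536)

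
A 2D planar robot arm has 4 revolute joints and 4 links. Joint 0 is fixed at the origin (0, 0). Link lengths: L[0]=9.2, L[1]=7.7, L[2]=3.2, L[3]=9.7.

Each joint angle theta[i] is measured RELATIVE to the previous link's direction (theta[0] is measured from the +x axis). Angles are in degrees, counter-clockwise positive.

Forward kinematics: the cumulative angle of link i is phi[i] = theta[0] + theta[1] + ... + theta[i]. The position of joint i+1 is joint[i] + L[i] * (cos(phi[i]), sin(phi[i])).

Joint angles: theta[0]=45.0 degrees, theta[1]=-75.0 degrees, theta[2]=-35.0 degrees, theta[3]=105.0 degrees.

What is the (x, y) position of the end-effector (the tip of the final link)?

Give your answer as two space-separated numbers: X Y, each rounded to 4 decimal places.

joint[0] = (0.0000, 0.0000)  (base)
link 0: phi[0] = 45 = 45 deg
  cos(45 deg) = 0.7071, sin(45 deg) = 0.7071
  joint[1] = (0.0000, 0.0000) + 9.2 * (0.7071, 0.7071) = (0.0000 + 6.5054, 0.0000 + 6.5054) = (6.5054, 6.5054)
link 1: phi[1] = 45 + -75 = -30 deg
  cos(-30 deg) = 0.8660, sin(-30 deg) = -0.5000
  joint[2] = (6.5054, 6.5054) + 7.7 * (0.8660, -0.5000) = (6.5054 + 6.6684, 6.5054 + -3.8500) = (13.1738, 2.6554)
link 2: phi[2] = 45 + -75 + -35 = -65 deg
  cos(-65 deg) = 0.4226, sin(-65 deg) = -0.9063
  joint[3] = (13.1738, 2.6554) + 3.2 * (0.4226, -0.9063) = (13.1738 + 1.3524, 2.6554 + -2.9002) = (14.5262, -0.2448)
link 3: phi[3] = 45 + -75 + -35 + 105 = 40 deg
  cos(40 deg) = 0.7660, sin(40 deg) = 0.6428
  joint[4] = (14.5262, -0.2448) + 9.7 * (0.7660, 0.6428) = (14.5262 + 7.4306, -0.2448 + 6.2350) = (21.9568, 5.9902)
End effector: (21.9568, 5.9902)

Answer: 21.9568 5.9902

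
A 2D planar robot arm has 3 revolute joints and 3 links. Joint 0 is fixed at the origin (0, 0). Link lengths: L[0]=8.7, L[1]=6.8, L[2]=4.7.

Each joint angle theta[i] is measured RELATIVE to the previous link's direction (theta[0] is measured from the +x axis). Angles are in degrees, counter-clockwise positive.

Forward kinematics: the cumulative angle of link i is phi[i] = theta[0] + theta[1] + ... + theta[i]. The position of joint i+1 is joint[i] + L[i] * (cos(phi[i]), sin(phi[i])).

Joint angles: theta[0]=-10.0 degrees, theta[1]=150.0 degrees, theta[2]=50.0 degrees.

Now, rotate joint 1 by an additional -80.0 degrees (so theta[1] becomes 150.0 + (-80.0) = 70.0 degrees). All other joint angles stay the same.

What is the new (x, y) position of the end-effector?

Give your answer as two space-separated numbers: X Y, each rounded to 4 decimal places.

joint[0] = (0.0000, 0.0000)  (base)
link 0: phi[0] = -10 = -10 deg
  cos(-10 deg) = 0.9848, sin(-10 deg) = -0.1736
  joint[1] = (0.0000, 0.0000) + 8.7 * (0.9848, -0.1736) = (0.0000 + 8.5678, 0.0000 + -1.5107) = (8.5678, -1.5107)
link 1: phi[1] = -10 + 70 = 60 deg
  cos(60 deg) = 0.5000, sin(60 deg) = 0.8660
  joint[2] = (8.5678, -1.5107) + 6.8 * (0.5000, 0.8660) = (8.5678 + 3.4000, -1.5107 + 5.8890) = (11.9678, 4.3782)
link 2: phi[2] = -10 + 70 + 50 = 110 deg
  cos(110 deg) = -0.3420, sin(110 deg) = 0.9397
  joint[3] = (11.9678, 4.3782) + 4.7 * (-0.3420, 0.9397) = (11.9678 + -1.6075, 4.3782 + 4.4166) = (10.3603, 8.7948)
End effector: (10.3603, 8.7948)

Answer: 10.3603 8.7948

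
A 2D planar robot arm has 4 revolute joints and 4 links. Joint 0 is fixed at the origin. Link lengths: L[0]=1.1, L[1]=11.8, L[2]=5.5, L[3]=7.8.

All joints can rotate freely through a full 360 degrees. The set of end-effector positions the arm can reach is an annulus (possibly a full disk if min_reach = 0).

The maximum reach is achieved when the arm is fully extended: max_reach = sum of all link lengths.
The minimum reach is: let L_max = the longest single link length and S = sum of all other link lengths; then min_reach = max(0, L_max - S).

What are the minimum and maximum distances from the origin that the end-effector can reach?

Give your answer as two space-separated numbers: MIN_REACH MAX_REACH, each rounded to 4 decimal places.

Answer: 0.0000 26.2000

Derivation:
Link lengths: [1.1, 11.8, 5.5, 7.8]
max_reach = 1.1 + 11.8 + 5.5 + 7.8 = 26.2
L_max = max([1.1, 11.8, 5.5, 7.8]) = 11.8
S (sum of others) = 26.2 - 11.8 = 14.4
min_reach = max(0, 11.8 - 14.4) = max(0, -2.6) = 0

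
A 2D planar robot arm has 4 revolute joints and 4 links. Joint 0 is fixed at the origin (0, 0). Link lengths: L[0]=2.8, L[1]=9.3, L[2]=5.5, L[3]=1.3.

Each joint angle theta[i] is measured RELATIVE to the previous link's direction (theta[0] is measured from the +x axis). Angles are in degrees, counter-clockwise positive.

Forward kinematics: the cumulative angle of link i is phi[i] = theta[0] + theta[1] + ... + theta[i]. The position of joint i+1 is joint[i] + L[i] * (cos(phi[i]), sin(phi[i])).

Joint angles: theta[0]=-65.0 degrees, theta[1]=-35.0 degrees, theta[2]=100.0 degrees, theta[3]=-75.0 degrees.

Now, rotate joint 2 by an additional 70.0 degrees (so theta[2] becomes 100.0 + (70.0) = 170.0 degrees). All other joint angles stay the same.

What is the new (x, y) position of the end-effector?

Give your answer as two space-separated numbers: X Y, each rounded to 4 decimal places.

joint[0] = (0.0000, 0.0000)  (base)
link 0: phi[0] = -65 = -65 deg
  cos(-65 deg) = 0.4226, sin(-65 deg) = -0.9063
  joint[1] = (0.0000, 0.0000) + 2.8 * (0.4226, -0.9063) = (0.0000 + 1.1833, 0.0000 + -2.5377) = (1.1833, -2.5377)
link 1: phi[1] = -65 + -35 = -100 deg
  cos(-100 deg) = -0.1736, sin(-100 deg) = -0.9848
  joint[2] = (1.1833, -2.5377) + 9.3 * (-0.1736, -0.9848) = (1.1833 + -1.6149, -2.5377 + -9.1587) = (-0.4316, -11.6964)
link 2: phi[2] = -65 + -35 + 170 = 70 deg
  cos(70 deg) = 0.3420, sin(70 deg) = 0.9397
  joint[3] = (-0.4316, -11.6964) + 5.5 * (0.3420, 0.9397) = (-0.4316 + 1.8811, -11.6964 + 5.1683) = (1.4495, -6.5281)
link 3: phi[3] = -65 + -35 + 170 + -75 = -5 deg
  cos(-5 deg) = 0.9962, sin(-5 deg) = -0.0872
  joint[4] = (1.4495, -6.5281) + 1.3 * (0.9962, -0.0872) = (1.4495 + 1.2951, -6.5281 + -0.1133) = (2.7446, -6.6414)
End effector: (2.7446, -6.6414)

Answer: 2.7446 -6.6414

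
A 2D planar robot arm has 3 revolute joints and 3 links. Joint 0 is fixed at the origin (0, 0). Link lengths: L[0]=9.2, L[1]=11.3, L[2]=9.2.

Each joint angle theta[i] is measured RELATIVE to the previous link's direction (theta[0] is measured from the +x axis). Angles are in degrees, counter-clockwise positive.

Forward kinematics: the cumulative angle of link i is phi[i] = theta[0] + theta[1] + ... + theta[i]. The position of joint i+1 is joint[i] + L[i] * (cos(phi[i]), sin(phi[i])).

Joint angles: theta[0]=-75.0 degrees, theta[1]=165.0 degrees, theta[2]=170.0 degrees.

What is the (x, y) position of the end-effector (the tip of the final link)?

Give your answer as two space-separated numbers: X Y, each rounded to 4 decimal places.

Answer: 0.7836 -6.6467

Derivation:
joint[0] = (0.0000, 0.0000)  (base)
link 0: phi[0] = -75 = -75 deg
  cos(-75 deg) = 0.2588, sin(-75 deg) = -0.9659
  joint[1] = (0.0000, 0.0000) + 9.2 * (0.2588, -0.9659) = (0.0000 + 2.3811, 0.0000 + -8.8865) = (2.3811, -8.8865)
link 1: phi[1] = -75 + 165 = 90 deg
  cos(90 deg) = 0.0000, sin(90 deg) = 1.0000
  joint[2] = (2.3811, -8.8865) + 11.3 * (0.0000, 1.0000) = (2.3811 + 0.0000, -8.8865 + 11.3000) = (2.3811, 2.4135)
link 2: phi[2] = -75 + 165 + 170 = 260 deg
  cos(260 deg) = -0.1736, sin(260 deg) = -0.9848
  joint[3] = (2.3811, 2.4135) + 9.2 * (-0.1736, -0.9848) = (2.3811 + -1.5976, 2.4135 + -9.0602) = (0.7836, -6.6467)
End effector: (0.7836, -6.6467)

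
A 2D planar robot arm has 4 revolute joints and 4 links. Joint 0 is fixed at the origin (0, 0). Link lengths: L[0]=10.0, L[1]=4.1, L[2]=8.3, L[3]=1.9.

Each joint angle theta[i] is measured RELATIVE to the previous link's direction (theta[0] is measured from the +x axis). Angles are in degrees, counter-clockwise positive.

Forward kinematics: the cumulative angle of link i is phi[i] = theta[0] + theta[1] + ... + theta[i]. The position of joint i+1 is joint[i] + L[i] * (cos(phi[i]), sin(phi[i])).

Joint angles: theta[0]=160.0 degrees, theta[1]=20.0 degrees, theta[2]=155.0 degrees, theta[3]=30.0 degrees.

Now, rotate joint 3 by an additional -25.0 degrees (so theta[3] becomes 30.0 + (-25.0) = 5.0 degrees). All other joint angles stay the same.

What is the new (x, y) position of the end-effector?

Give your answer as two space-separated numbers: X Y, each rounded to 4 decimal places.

joint[0] = (0.0000, 0.0000)  (base)
link 0: phi[0] = 160 = 160 deg
  cos(160 deg) = -0.9397, sin(160 deg) = 0.3420
  joint[1] = (0.0000, 0.0000) + 10 * (-0.9397, 0.3420) = (0.0000 + -9.3969, 0.0000 + 3.4202) = (-9.3969, 3.4202)
link 1: phi[1] = 160 + 20 = 180 deg
  cos(180 deg) = -1.0000, sin(180 deg) = 0.0000
  joint[2] = (-9.3969, 3.4202) + 4.1 * (-1.0000, 0.0000) = (-9.3969 + -4.1000, 3.4202 + 0.0000) = (-13.4969, 3.4202)
link 2: phi[2] = 160 + 20 + 155 = 335 deg
  cos(335 deg) = 0.9063, sin(335 deg) = -0.4226
  joint[3] = (-13.4969, 3.4202) + 8.3 * (0.9063, -0.4226) = (-13.4969 + 7.5224, 3.4202 + -3.5077) = (-5.9746, -0.0875)
link 3: phi[3] = 160 + 20 + 155 + 5 = 340 deg
  cos(340 deg) = 0.9397, sin(340 deg) = -0.3420
  joint[4] = (-5.9746, -0.0875) + 1.9 * (0.9397, -0.3420) = (-5.9746 + 1.7854, -0.0875 + -0.6498) = (-4.1892, -0.7374)
End effector: (-4.1892, -0.7374)

Answer: -4.1892 -0.7374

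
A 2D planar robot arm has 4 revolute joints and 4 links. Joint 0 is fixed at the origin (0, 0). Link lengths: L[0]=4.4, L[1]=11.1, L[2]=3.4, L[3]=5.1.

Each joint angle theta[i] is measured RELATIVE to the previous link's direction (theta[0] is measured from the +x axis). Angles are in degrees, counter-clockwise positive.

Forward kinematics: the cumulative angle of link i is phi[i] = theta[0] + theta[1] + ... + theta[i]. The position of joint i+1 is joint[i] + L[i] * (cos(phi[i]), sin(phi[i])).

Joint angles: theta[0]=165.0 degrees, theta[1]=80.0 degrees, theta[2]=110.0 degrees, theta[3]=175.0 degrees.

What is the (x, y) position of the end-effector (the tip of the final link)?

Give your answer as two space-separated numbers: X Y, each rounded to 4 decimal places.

joint[0] = (0.0000, 0.0000)  (base)
link 0: phi[0] = 165 = 165 deg
  cos(165 deg) = -0.9659, sin(165 deg) = 0.2588
  joint[1] = (0.0000, 0.0000) + 4.4 * (-0.9659, 0.2588) = (0.0000 + -4.2501, 0.0000 + 1.1388) = (-4.2501, 1.1388)
link 1: phi[1] = 165 + 80 = 245 deg
  cos(245 deg) = -0.4226, sin(245 deg) = -0.9063
  joint[2] = (-4.2501, 1.1388) + 11.1 * (-0.4226, -0.9063) = (-4.2501 + -4.6911, 1.1388 + -10.0600) = (-8.9411, -8.9212)
link 2: phi[2] = 165 + 80 + 110 = 355 deg
  cos(355 deg) = 0.9962, sin(355 deg) = -0.0872
  joint[3] = (-8.9411, -8.9212) + 3.4 * (0.9962, -0.0872) = (-8.9411 + 3.3871, -8.9212 + -0.2963) = (-5.5541, -9.2175)
link 3: phi[3] = 165 + 80 + 110 + 175 = 530 deg
  cos(530 deg) = -0.9848, sin(530 deg) = 0.1736
  joint[4] = (-5.5541, -9.2175) + 5.1 * (-0.9848, 0.1736) = (-5.5541 + -5.0225, -9.2175 + 0.8856) = (-10.5766, -8.3319)
End effector: (-10.5766, -8.3319)

Answer: -10.5766 -8.3319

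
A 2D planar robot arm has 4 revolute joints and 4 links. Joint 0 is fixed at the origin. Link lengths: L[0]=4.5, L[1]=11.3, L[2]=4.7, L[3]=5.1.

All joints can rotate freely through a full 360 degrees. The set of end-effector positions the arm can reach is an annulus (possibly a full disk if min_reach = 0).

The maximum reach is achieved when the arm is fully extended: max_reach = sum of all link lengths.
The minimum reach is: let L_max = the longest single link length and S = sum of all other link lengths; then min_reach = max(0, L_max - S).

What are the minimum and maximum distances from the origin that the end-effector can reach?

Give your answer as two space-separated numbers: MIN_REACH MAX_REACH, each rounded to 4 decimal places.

Link lengths: [4.5, 11.3, 4.7, 5.1]
max_reach = 4.5 + 11.3 + 4.7 + 5.1 = 25.6
L_max = max([4.5, 11.3, 4.7, 5.1]) = 11.3
S (sum of others) = 25.6 - 11.3 = 14.3
min_reach = max(0, 11.3 - 14.3) = max(0, -3) = 0

Answer: 0.0000 25.6000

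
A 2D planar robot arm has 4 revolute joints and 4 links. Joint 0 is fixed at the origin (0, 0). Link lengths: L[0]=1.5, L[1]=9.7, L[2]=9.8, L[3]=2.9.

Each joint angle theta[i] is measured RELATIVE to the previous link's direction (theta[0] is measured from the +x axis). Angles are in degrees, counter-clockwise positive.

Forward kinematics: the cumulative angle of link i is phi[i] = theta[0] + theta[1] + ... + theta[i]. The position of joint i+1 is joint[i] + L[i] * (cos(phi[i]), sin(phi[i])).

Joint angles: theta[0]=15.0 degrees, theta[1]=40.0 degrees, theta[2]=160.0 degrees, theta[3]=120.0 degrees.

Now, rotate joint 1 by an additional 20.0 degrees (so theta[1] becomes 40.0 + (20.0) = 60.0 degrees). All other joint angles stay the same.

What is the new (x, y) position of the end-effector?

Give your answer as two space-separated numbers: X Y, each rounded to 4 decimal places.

joint[0] = (0.0000, 0.0000)  (base)
link 0: phi[0] = 15 = 15 deg
  cos(15 deg) = 0.9659, sin(15 deg) = 0.2588
  joint[1] = (0.0000, 0.0000) + 1.5 * (0.9659, 0.2588) = (0.0000 + 1.4489, 0.0000 + 0.3882) = (1.4489, 0.3882)
link 1: phi[1] = 15 + 60 = 75 deg
  cos(75 deg) = 0.2588, sin(75 deg) = 0.9659
  joint[2] = (1.4489, 0.3882) + 9.7 * (0.2588, 0.9659) = (1.4489 + 2.5105, 0.3882 + 9.3695) = (3.9594, 9.7577)
link 2: phi[2] = 15 + 60 + 160 = 235 deg
  cos(235 deg) = -0.5736, sin(235 deg) = -0.8192
  joint[3] = (3.9594, 9.7577) + 9.8 * (-0.5736, -0.8192) = (3.9594 + -5.6210, 9.7577 + -8.0277) = (-1.6616, 1.7300)
link 3: phi[3] = 15 + 60 + 160 + 120 = 355 deg
  cos(355 deg) = 0.9962, sin(355 deg) = -0.0872
  joint[4] = (-1.6616, 1.7300) + 2.9 * (0.9962, -0.0872) = (-1.6616 + 2.8890, 1.7300 + -0.2528) = (1.2273, 1.4773)
End effector: (1.2273, 1.4773)

Answer: 1.2273 1.4773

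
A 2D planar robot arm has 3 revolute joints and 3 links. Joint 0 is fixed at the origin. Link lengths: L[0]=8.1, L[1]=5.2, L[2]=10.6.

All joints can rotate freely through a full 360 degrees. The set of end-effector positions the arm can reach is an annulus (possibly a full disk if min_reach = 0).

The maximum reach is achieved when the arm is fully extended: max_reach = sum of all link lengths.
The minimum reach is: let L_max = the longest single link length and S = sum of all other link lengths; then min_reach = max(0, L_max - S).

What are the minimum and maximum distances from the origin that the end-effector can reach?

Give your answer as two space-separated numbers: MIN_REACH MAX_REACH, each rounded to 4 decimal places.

Answer: 0.0000 23.9000

Derivation:
Link lengths: [8.1, 5.2, 10.6]
max_reach = 8.1 + 5.2 + 10.6 = 23.9
L_max = max([8.1, 5.2, 10.6]) = 10.6
S (sum of others) = 23.9 - 10.6 = 13.3
min_reach = max(0, 10.6 - 13.3) = max(0, -2.7) = 0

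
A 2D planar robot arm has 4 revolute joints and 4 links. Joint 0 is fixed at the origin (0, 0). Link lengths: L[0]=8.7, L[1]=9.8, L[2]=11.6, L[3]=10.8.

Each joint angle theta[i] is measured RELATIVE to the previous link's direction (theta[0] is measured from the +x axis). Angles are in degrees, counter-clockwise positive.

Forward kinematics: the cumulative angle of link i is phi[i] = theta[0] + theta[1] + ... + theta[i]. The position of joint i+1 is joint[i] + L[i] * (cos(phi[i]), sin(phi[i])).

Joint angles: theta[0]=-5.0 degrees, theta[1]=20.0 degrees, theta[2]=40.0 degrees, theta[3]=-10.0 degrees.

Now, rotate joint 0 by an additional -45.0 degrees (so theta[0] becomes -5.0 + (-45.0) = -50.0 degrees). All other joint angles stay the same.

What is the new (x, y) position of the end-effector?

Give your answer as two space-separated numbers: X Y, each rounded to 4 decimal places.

joint[0] = (0.0000, 0.0000)  (base)
link 0: phi[0] = -50 = -50 deg
  cos(-50 deg) = 0.6428, sin(-50 deg) = -0.7660
  joint[1] = (0.0000, 0.0000) + 8.7 * (0.6428, -0.7660) = (0.0000 + 5.5923, 0.0000 + -6.6646) = (5.5923, -6.6646)
link 1: phi[1] = -50 + 20 = -30 deg
  cos(-30 deg) = 0.8660, sin(-30 deg) = -0.5000
  joint[2] = (5.5923, -6.6646) + 9.8 * (0.8660, -0.5000) = (5.5923 + 8.4870, -6.6646 + -4.9000) = (14.0793, -11.5646)
link 2: phi[2] = -50 + 20 + 40 = 10 deg
  cos(10 deg) = 0.9848, sin(10 deg) = 0.1736
  joint[3] = (14.0793, -11.5646) + 11.6 * (0.9848, 0.1736) = (14.0793 + 11.4238, -11.5646 + 2.0143) = (25.5031, -9.5503)
link 3: phi[3] = -50 + 20 + 40 + -10 = 0 deg
  cos(0 deg) = 1.0000, sin(0 deg) = 0.0000
  joint[4] = (25.5031, -9.5503) + 10.8 * (1.0000, 0.0000) = (25.5031 + 10.8000, -9.5503 + 0.0000) = (36.3031, -9.5503)
End effector: (36.3031, -9.5503)

Answer: 36.3031 -9.5503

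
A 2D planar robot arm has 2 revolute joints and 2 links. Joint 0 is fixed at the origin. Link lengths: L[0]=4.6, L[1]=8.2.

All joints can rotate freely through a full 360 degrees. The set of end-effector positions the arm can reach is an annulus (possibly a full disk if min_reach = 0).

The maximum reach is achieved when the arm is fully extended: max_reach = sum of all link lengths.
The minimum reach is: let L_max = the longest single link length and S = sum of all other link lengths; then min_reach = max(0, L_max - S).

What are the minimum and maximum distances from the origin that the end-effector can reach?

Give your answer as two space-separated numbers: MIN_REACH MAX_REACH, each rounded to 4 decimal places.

Answer: 3.6000 12.8000

Derivation:
Link lengths: [4.6, 8.2]
max_reach = 4.6 + 8.2 = 12.8
L_max = max([4.6, 8.2]) = 8.2
S (sum of others) = 12.8 - 8.2 = 4.6
min_reach = max(0, 8.2 - 4.6) = max(0, 3.6) = 3.6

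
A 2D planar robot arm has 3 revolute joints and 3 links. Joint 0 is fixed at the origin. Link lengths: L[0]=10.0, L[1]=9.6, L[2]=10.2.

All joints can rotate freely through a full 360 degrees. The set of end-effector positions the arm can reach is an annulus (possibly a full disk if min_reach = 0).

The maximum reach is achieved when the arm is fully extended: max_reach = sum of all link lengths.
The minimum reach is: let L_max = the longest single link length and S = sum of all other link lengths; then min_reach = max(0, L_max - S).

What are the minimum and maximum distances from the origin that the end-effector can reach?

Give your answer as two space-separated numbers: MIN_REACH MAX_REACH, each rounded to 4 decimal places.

Link lengths: [10.0, 9.6, 10.2]
max_reach = 10 + 9.6 + 10.2 = 29.8
L_max = max([10.0, 9.6, 10.2]) = 10.2
S (sum of others) = 29.8 - 10.2 = 19.6
min_reach = max(0, 10.2 - 19.6) = max(0, -9.4) = 0

Answer: 0.0000 29.8000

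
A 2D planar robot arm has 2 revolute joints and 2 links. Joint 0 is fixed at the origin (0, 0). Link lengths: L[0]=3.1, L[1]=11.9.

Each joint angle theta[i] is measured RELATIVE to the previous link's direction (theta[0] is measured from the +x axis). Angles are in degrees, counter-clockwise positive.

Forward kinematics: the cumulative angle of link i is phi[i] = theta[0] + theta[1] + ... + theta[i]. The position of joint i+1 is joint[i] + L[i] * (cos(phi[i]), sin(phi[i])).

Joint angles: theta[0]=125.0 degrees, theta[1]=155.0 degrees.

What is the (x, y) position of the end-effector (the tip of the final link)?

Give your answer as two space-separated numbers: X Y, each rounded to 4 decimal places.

Answer: 0.2883 -9.1798

Derivation:
joint[0] = (0.0000, 0.0000)  (base)
link 0: phi[0] = 125 = 125 deg
  cos(125 deg) = -0.5736, sin(125 deg) = 0.8192
  joint[1] = (0.0000, 0.0000) + 3.1 * (-0.5736, 0.8192) = (0.0000 + -1.7781, 0.0000 + 2.5394) = (-1.7781, 2.5394)
link 1: phi[1] = 125 + 155 = 280 deg
  cos(280 deg) = 0.1736, sin(280 deg) = -0.9848
  joint[2] = (-1.7781, 2.5394) + 11.9 * (0.1736, -0.9848) = (-1.7781 + 2.0664, 2.5394 + -11.7192) = (0.2883, -9.1798)
End effector: (0.2883, -9.1798)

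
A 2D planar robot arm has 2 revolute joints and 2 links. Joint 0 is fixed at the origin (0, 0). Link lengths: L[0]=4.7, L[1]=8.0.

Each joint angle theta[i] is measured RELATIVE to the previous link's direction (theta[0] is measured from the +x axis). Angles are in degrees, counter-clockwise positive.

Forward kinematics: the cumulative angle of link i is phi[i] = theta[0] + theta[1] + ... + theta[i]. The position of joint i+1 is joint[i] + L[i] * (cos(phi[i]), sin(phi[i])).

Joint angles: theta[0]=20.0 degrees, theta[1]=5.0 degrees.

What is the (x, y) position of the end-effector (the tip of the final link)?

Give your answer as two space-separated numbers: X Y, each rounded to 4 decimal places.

joint[0] = (0.0000, 0.0000)  (base)
link 0: phi[0] = 20 = 20 deg
  cos(20 deg) = 0.9397, sin(20 deg) = 0.3420
  joint[1] = (0.0000, 0.0000) + 4.7 * (0.9397, 0.3420) = (0.0000 + 4.4166, 0.0000 + 1.6075) = (4.4166, 1.6075)
link 1: phi[1] = 20 + 5 = 25 deg
  cos(25 deg) = 0.9063, sin(25 deg) = 0.4226
  joint[2] = (4.4166, 1.6075) + 8 * (0.9063, 0.4226) = (4.4166 + 7.2505, 1.6075 + 3.3809) = (11.6670, 4.9884)
End effector: (11.6670, 4.9884)

Answer: 11.6670 4.9884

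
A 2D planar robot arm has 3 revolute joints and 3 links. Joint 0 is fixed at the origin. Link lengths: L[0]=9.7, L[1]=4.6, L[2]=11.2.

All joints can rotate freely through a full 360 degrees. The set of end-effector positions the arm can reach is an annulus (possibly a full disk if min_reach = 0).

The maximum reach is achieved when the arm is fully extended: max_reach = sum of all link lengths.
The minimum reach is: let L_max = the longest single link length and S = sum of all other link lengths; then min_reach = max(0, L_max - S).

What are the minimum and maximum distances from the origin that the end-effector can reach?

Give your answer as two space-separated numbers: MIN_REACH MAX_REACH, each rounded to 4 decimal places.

Link lengths: [9.7, 4.6, 11.2]
max_reach = 9.7 + 4.6 + 11.2 = 25.5
L_max = max([9.7, 4.6, 11.2]) = 11.2
S (sum of others) = 25.5 - 11.2 = 14.3
min_reach = max(0, 11.2 - 14.3) = max(0, -3.1) = 0

Answer: 0.0000 25.5000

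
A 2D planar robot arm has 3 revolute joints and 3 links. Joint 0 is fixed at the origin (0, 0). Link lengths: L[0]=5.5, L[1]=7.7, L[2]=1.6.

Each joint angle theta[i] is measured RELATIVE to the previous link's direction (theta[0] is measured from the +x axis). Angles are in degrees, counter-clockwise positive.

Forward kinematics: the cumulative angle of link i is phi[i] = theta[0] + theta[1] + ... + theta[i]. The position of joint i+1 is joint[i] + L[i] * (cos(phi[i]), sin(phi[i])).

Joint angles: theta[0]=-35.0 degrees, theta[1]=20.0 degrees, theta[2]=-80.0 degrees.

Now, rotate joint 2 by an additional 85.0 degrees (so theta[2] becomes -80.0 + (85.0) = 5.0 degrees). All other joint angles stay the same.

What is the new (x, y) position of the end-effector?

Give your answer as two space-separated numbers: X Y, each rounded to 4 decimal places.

joint[0] = (0.0000, 0.0000)  (base)
link 0: phi[0] = -35 = -35 deg
  cos(-35 deg) = 0.8192, sin(-35 deg) = -0.5736
  joint[1] = (0.0000, 0.0000) + 5.5 * (0.8192, -0.5736) = (0.0000 + 4.5053, 0.0000 + -3.1547) = (4.5053, -3.1547)
link 1: phi[1] = -35 + 20 = -15 deg
  cos(-15 deg) = 0.9659, sin(-15 deg) = -0.2588
  joint[2] = (4.5053, -3.1547) + 7.7 * (0.9659, -0.2588) = (4.5053 + 7.4376, -3.1547 + -1.9929) = (11.9430, -5.1476)
link 2: phi[2] = -35 + 20 + 5 = -10 deg
  cos(-10 deg) = 0.9848, sin(-10 deg) = -0.1736
  joint[3] = (11.9430, -5.1476) + 1.6 * (0.9848, -0.1736) = (11.9430 + 1.5757, -5.1476 + -0.2778) = (13.5187, -5.4254)
End effector: (13.5187, -5.4254)

Answer: 13.5187 -5.4254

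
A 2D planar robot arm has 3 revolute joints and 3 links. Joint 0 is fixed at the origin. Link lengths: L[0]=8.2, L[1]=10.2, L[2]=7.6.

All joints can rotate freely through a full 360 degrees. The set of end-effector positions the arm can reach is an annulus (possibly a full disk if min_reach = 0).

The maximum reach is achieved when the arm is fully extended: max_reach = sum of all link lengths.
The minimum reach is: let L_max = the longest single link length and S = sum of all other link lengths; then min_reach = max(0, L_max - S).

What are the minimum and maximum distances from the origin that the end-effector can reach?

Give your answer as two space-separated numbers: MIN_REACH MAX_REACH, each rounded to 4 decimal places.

Answer: 0.0000 26.0000

Derivation:
Link lengths: [8.2, 10.2, 7.6]
max_reach = 8.2 + 10.2 + 7.6 = 26
L_max = max([8.2, 10.2, 7.6]) = 10.2
S (sum of others) = 26 - 10.2 = 15.8
min_reach = max(0, 10.2 - 15.8) = max(0, -5.6) = 0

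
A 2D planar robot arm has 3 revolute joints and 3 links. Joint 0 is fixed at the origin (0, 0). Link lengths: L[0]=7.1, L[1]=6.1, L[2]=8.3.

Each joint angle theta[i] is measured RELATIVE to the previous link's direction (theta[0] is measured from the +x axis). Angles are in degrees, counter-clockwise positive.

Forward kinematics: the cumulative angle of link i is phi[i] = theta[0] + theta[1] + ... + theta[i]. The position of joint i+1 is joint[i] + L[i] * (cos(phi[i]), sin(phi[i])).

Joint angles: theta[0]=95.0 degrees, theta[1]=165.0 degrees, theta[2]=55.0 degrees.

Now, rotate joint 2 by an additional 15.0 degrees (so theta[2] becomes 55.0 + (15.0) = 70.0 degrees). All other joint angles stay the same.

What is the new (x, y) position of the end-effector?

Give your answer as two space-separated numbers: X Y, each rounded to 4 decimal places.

joint[0] = (0.0000, 0.0000)  (base)
link 0: phi[0] = 95 = 95 deg
  cos(95 deg) = -0.0872, sin(95 deg) = 0.9962
  joint[1] = (0.0000, 0.0000) + 7.1 * (-0.0872, 0.9962) = (0.0000 + -0.6188, 0.0000 + 7.0730) = (-0.6188, 7.0730)
link 1: phi[1] = 95 + 165 = 260 deg
  cos(260 deg) = -0.1736, sin(260 deg) = -0.9848
  joint[2] = (-0.6188, 7.0730) + 6.1 * (-0.1736, -0.9848) = (-0.6188 + -1.0593, 7.0730 + -6.0073) = (-1.6781, 1.0657)
link 2: phi[2] = 95 + 165 + 70 = 330 deg
  cos(330 deg) = 0.8660, sin(330 deg) = -0.5000
  joint[3] = (-1.6781, 1.0657) + 8.3 * (0.8660, -0.5000) = (-1.6781 + 7.1880, 1.0657 + -4.1500) = (5.5100, -3.0843)
End effector: (5.5100, -3.0843)

Answer: 5.5100 -3.0843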